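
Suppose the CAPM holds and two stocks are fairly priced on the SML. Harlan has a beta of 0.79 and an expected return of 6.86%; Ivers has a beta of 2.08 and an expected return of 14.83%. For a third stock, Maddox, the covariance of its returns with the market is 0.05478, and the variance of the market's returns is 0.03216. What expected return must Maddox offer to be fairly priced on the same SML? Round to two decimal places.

12.50%

MRP = (14.83% − 6.86%) / (2.08 − 0.79) = 6.1783%
R_f = 6.86% − 0.79 × 6.1783% = 1.9791%
β_Maddox = Cov / Var(R_m) = 0.05478 / 0.03216 = 1.7034
E(R_Maddox) = R_f + β × MRP = 1.9791% + 1.7034 × 6.1783% = 12.50%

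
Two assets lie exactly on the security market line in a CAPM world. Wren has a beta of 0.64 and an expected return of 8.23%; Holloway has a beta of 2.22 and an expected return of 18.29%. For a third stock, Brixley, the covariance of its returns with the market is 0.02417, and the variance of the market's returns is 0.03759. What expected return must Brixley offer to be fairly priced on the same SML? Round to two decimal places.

8.25%

MRP = (18.29% − 8.23%) / (2.22 − 0.64) = 6.3671%
R_f = 8.23% − 0.64 × 6.3671% = 4.1551%
β_Brixley = Cov / Var(R_m) = 0.02417 / 0.03759 = 0.6430
E(R_Brixley) = R_f + β × MRP = 4.1551% + 0.6430 × 6.3671% = 8.25%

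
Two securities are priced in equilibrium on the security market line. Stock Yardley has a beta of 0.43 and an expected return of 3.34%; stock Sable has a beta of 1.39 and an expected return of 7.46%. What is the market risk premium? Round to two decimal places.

4.29%

Both satisfy E(R) = R_f + β·MRP, so the slope of the SML is
MRP = (7.46% − 3.34%) / (1.39 − 0.43) = 4.12% / 0.96 = 4.2917%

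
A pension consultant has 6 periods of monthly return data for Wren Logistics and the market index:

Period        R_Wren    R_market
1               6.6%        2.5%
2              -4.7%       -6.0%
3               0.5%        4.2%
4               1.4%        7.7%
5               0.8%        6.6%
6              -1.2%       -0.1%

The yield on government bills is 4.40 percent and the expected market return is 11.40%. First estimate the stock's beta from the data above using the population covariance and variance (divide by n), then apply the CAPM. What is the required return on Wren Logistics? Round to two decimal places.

Mean R_i = (6.6 − 4.7 + 0.5 + 1.4 + 0.8 − 1.2) / 6 = 0.5667%
Mean R_m = (2.5 − 6.0 + 4.2 + 7.7 + 6.6 − 0.1) / 6 = 2.4833%
Σ(R_i − R̄_i)(R_m − R̄_m) = 54.5367  ⇒  Cov = 54.5367 / 6 = 9.0895
Σ(R_m − R̄_m)² = 125.7483  ⇒  Var(R_m) = 125.7483 / 6 = 20.9581
β = Cov / Var(R_m) = 9.0895 / 20.9581 = 0.4337
MRP = 11.40% − 4.40% = 7.00%
E(R) = R_f + β × MRP = 4.40% + 0.4337 × 7.00% = 7.44%

7.44%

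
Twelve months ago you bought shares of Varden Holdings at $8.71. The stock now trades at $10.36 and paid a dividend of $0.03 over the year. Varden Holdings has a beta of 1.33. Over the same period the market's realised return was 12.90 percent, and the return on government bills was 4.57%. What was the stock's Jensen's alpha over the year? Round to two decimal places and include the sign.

Realised HPR = (P1 + D1 − P0) / P0 = (10.36 + 0.03 − 8.71) / 8.71 = 1.68 / 8.71 = 19.2882%
MRP = 12.90% − 4.57% = 8.33%
CAPM required = R_f + β·MRP = 4.57% + 1.33 × 8.33% = 15.6489%
α = realised − required = 19.2882% − 15.6489% = +3.64%

+3.64%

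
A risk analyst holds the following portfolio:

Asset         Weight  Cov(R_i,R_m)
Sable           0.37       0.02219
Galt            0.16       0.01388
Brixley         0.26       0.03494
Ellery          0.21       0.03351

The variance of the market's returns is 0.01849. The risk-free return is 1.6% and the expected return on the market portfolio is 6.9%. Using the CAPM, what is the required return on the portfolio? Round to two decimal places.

9.21%

β_Sable = 0.02219 / 0.01849 = 1.2001
β_Galt = 0.01388 / 0.01849 = 0.7507
β_Brixley = 0.03494 / 0.01849 = 1.8897
β_Ellery = 0.03351 / 0.01849 = 1.8123
β_P = Σ w_i β_i = 0.37×1.2001 + 0.16×0.7507 + 0.26×1.8897 + 0.21×1.8123 = 1.4361
MRP = 6.9% − 1.6% = 5.30%
E(R_P) = R_f + β_P × MRP = 1.6% + 1.4361 × 5.3% = 9.21%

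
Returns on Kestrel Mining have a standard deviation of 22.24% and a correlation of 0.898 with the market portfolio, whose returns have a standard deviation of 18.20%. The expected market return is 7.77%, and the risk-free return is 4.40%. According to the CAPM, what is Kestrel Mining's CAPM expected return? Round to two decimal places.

8.10%

β = ρ × σ_i / σ_m = 0.898 × 22.24% / 18.20% = 1.0973
MRP = 7.77% − 4.40% = 3.37%
E(R) = 4.40% + 1.0973 × 3.37% = 8.10%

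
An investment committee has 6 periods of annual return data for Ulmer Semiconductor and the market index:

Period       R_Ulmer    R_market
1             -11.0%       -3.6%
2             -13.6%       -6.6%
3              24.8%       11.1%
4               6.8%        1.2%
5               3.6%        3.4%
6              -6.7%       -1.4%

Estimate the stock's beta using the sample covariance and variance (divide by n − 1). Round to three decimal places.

Mean R_i = (-11.0 − 13.6 + 24.8 + 6.8 + 3.6 − 6.7) / 6 = 0.6500%
Mean R_m = (-3.6 − 6.6 + 11.1 + 1.2 + 3.4 − 1.4) / 6 = 0.6833%
Σ(R_i − R̄_i)(R_m − R̄_m) = 431.7550  ⇒  Cov = 431.7550 / 5 = 86.3510
Σ(R_m − R̄_m)² = 191.8883  ⇒  Var(R_m) = 191.8883 / 5 = 38.3777
β = Cov / Var(R_m) = 86.3510 / 38.3777 = 2.2500

2.250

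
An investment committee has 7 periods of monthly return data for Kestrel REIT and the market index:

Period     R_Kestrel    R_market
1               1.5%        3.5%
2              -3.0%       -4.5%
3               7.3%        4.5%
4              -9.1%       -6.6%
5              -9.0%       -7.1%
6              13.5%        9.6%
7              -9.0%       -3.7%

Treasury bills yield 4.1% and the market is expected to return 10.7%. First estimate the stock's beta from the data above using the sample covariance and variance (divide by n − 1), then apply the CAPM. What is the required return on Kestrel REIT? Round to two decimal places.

Mean R_i = (1.5 − 3.0 + 7.3 − 9.1 − 9.0 + 13.5 − 9.0) / 7 = -1.1143%
Mean R_m = (3.5 − 4.5 + 4.5 − 6.6 − 7.1 + 9.6 − 3.7) / 7 = -0.6143%
Σ(R_i − R̄_i)(R_m − R̄_m) = 333.6686  ⇒  Cov = 333.6686 / 6 = 55.6114
Σ(R_m − R̄_m)² = 249.9286  ⇒  Var(R_m) = 249.9286 / 6 = 41.6548
β = Cov / Var(R_m) = 55.6114 / 41.6548 = 1.3351
MRP = 10.7% − 4.1% = 6.60%
E(R) = R_f + β × MRP = 4.1% + 1.3351 × 6.6% = 12.91%

12.91%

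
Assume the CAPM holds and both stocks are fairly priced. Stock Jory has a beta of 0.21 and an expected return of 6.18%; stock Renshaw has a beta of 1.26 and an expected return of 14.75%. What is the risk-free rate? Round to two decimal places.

Both satisfy E(R) = R_f + β·MRP, so the slope of the SML is
MRP = (14.75% − 6.18%) / (1.26 − 0.21) = 8.57% / 1.05 = 8.1619%
R_f = E(R_Jory) − β_Jory·MRP = 6.18% − 0.21 × 8.1619% = 4.4660%

4.47%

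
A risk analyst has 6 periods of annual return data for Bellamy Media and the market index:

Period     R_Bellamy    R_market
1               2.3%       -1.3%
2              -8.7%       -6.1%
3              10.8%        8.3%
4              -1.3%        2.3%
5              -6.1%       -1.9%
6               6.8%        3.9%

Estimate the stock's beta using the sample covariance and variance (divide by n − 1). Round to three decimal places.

Mean R_i = (2.3 − 8.7 + 10.8 − 1.3 − 6.1 + 6.8) / 6 = 0.6333%
Mean R_m = (-1.3 − 6.1 + 8.3 + 2.3 − 1.9 + 3.9) / 6 = 0.8667%
Σ(R_i − R̄_i)(R_m − R̄_m) = 171.5467  ⇒  Cov = 171.5467 / 5 = 34.3093
Σ(R_m − R̄_m)² = 127.3933  ⇒  Var(R_m) = 127.3933 / 5 = 25.4787
β = Cov / Var(R_m) = 34.3093 / 25.4787 = 1.3466

1.347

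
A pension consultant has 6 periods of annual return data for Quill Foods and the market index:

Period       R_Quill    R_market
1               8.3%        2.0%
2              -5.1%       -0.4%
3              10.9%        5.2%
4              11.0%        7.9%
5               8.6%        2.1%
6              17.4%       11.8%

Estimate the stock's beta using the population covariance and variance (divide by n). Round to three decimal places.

1.407

Mean R_i = (8.3 − 5.1 + 10.9 + 11.0 + 8.6 + 17.4) / 6 = 8.5167%
Mean R_m = (2.0 − 0.4 + 5.2 + 7.9 + 2.1 + 11.8) / 6 = 4.7667%
Σ(R_i − R̄_i)(R_m − R̄_m) = 142.0233  ⇒  Cov = 142.0233 / 6 = 23.6706
Σ(R_m − R̄_m)² = 100.9333  ⇒  Var(R_m) = 100.9333 / 6 = 16.8222
β = Cov / Var(R_m) = 23.6706 / 16.8222 = 1.4071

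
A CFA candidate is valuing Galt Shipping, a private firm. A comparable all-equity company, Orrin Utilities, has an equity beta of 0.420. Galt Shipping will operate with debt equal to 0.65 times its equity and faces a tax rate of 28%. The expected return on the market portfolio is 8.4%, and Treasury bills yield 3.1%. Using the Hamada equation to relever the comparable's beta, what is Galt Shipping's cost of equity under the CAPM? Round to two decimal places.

β_L = β_U × [1 + (1 − t)(D/E)] = 0.420 × [1 + (1 − 0.28) × 0.65]
    = 0.420 × [1 + 0.72 × 0.65] = 0.420 × 1.4680 = 0.6166
MRP = 8.4% − 3.1% = 5.30%
E(R) = R_f + β_L × MRP = 3.1% + 0.6166 × 5.3% = 6.37%

6.37%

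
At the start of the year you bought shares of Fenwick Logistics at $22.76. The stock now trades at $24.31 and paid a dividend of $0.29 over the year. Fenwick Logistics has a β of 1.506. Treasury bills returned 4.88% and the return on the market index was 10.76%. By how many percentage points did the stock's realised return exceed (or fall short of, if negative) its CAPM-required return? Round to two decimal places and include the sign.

Realised HPR = (P1 + D1 − P0) / P0 = (24.31 + 0.29 − 22.76) / 22.76 = 1.84 / 22.76 = 8.0844%
MRP = 10.76% − 4.88% = 5.88%
CAPM required = R_f + β·MRP = 4.88% + 1.506 × 5.88% = 13.73528%
α = realised − required = 8.0844% − 13.73528% = -5.65%

-5.65%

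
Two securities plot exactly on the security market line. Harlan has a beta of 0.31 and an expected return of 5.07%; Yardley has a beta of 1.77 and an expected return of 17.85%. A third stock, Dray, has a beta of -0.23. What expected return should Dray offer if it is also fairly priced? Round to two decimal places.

0.34%

MRP (SML slope) = (17.85% − 5.07%) / (1.77 − 0.31) = 12.78% / 1.46 = 8.7534%
R_f (intercept) = 5.07% − 0.31 × 8.7534% = 2.3564%
E(R_Dray) = R_f + β × MRP = 2.3564% + -0.23 × 8.7534% = 0.34%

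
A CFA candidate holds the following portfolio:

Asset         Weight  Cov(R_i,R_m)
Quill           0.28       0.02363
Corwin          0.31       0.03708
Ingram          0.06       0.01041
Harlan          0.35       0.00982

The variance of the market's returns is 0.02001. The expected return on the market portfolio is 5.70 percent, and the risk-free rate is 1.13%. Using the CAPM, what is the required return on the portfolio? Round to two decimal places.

β_Quill = 0.02363 / 0.02001 = 1.1809
β_Corwin = 0.03708 / 0.02001 = 1.8531
β_Ingram = 0.01041 / 0.02001 = 0.5202
β_Harlan = 0.00982 / 0.02001 = 0.4908
β_P = Σ w_i β_i = 0.28×1.1809 + 0.31×1.8531 + 0.06×0.5202 + 0.35×0.4908 = 1.1081
MRP = 5.70% − 1.13% = 4.57%
E(R_P) = R_f + β_P × MRP = 1.13% + 1.1081 × 4.57% = 6.19%

6.19%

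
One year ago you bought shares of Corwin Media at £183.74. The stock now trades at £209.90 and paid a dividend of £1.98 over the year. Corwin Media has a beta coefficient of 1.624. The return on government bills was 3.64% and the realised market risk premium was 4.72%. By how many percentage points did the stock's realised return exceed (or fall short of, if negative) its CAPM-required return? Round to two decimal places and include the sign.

Realised HPR = (P1 + D1 − P0) / P0 = (209.90 + 1.98 − 183.74) / 183.74 = 28.14 / 183.74 = 15.3151%
CAPM required = R_f + β·MRP = 3.64% + 1.624 × 4.72% = 11.30528%
α = realised − required = 15.3151% − 11.30528% = +4.01%

+4.01%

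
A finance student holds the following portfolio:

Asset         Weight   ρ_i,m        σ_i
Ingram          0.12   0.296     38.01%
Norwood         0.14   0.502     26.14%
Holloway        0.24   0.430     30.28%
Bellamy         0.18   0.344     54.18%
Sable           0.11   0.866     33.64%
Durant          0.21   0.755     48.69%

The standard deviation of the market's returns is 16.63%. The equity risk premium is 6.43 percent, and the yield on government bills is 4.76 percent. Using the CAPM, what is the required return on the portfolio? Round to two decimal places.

β_Ingram = 0.296 × 38.01% / 16.63% = 0.6765
β_Norwood = 0.502 × 26.14% / 16.63% = 0.7891
β_Holloway = 0.430 × 30.28% / 16.63% = 0.7829
β_Bellamy = 0.344 × 54.18% / 16.63% = 1.1207
β_Sable = 0.866 × 33.64% / 16.63% = 1.7518
β_Durant = 0.755 × 48.69% / 16.63% = 2.2105
β_P = Σ w_i β_i = 0.12×0.6765 + 0.14×0.7891 + 0.24×0.7829 + 0.18×1.1207 + 0.11×1.7518 + 0.21×2.2105 = 1.2382
E(R_P) = R_f + β_P × MRP = 4.76% + 1.2382 × 6.43% = 12.72%

12.72%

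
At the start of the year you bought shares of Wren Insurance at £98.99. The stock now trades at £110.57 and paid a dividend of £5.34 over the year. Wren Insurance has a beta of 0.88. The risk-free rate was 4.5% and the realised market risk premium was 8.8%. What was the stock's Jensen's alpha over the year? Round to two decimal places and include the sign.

Realised HPR = (P1 + D1 − P0) / P0 = (110.57 + 5.34 − 98.99) / 98.99 = 16.92 / 98.99 = 17.0926%
CAPM required = R_f + β·MRP = 4.5% + 0.88 × 8.8% = 12.2440%
α = realised − required = 17.0926% − 12.2440% = +4.85%

+4.85%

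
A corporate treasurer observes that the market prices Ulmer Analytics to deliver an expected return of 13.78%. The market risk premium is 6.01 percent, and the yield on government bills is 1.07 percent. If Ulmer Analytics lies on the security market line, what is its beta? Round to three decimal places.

β = (E(R) − R_f) / MRP = (13.78% − 1.07%) / 6.01% = 12.71% / 6.01% = 2.115

2.115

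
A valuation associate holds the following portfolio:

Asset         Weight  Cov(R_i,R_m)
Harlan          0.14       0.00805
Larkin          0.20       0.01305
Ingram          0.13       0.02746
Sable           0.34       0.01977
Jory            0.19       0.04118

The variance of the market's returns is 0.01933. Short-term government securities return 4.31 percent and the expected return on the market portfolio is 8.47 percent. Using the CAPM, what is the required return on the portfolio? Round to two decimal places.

9.01%

β_Harlan = 0.00805 / 0.01933 = 0.4165
β_Larkin = 0.01305 / 0.01933 = 0.6751
β_Ingram = 0.02746 / 0.01933 = 1.4206
β_Sable = 0.01977 / 0.01933 = 1.0228
β_Jory = 0.04118 / 0.01933 = 2.1304
β_P = Σ w_i β_i = 0.14×0.4165 + 0.20×0.6751 + 0.13×1.4206 + 0.34×1.0228 + 0.19×2.1304 = 1.1305
MRP = 8.47% − 4.31% = 4.16%
E(R_P) = R_f + β_P × MRP = 4.31% + 1.1305 × 4.16% = 9.01%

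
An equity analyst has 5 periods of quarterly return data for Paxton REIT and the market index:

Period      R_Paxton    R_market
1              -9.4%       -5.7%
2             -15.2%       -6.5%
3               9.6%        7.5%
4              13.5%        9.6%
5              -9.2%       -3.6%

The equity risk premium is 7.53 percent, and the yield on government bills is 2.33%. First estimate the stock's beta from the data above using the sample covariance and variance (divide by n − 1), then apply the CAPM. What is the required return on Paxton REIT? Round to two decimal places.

Mean R_i = (-9.4 − 15.2 + 9.6 + 13.5 − 9.2) / 5 = -2.1400%
Mean R_m = (-5.7 − 6.5 + 7.5 + 9.6 − 3.6) / 5 = 0.2600%
Σ(R_i − R̄_i)(R_m − R̄_m) = 389.8820  ⇒  Cov = 389.8820 / 4 = 97.4705
Σ(R_m − R̄_m)² = 235.7720  ⇒  Var(R_m) = 235.7720 / 4 = 58.9430
β = Cov / Var(R_m) = 97.4705 / 58.9430 = 1.6536
E(R) = R_f + β × MRP = 2.33% + 1.6536 × 7.53% = 14.78%

14.78%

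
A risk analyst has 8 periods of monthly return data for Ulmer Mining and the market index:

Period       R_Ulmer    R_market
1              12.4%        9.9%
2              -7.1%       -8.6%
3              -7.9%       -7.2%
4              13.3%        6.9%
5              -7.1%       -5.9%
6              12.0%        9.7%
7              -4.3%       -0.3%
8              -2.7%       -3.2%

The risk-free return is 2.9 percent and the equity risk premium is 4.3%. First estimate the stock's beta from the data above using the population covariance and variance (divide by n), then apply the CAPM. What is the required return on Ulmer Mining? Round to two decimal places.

8.13%

Mean R_i = (12.4 − 7.1 − 7.9 + 13.3 − 7.1 + 12.0 − 4.3 − 2.7) / 8 = 1.0750%
Mean R_m = (9.9 − 8.6 − 7.2 + 6.9 − 5.9 + 9.7 − 0.3 − 3.2) / 8 = 0.1625%
Σ(R_i − R̄_i)(R_m − R̄_m) = 499.2925  ⇒  Cov = 499.2925 / 8 = 62.4116
Σ(R_m − R̄_m)² = 410.4388  ⇒  Var(R_m) = 410.4388 / 8 = 51.3049
β = Cov / Var(R_m) = 62.4116 / 51.3049 = 1.2165
E(R) = R_f + β × MRP = 2.9% + 1.2165 × 4.3% = 8.13%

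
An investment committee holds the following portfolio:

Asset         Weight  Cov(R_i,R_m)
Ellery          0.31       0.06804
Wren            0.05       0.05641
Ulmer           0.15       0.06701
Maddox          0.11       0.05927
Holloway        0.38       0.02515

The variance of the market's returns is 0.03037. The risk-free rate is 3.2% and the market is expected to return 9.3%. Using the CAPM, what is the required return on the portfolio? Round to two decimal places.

13.25%

β_Ellery = 0.06804 / 0.03037 = 2.2404
β_Wren = 0.05641 / 0.03037 = 1.8574
β_Ulmer = 0.06701 / 0.03037 = 2.2065
β_Maddox = 0.05927 / 0.03037 = 1.9516
β_Holloway = 0.02515 / 0.03037 = 0.8281
β_P = Σ w_i β_i = 0.31×2.2404 + 0.05×1.8574 + 0.15×2.2065 + 0.11×1.9516 + 0.38×0.8281 = 1.6477
MRP = 9.3% − 3.2% = 6.10%
E(R_P) = R_f + β_P × MRP = 3.2% + 1.6477 × 6.1% = 13.25%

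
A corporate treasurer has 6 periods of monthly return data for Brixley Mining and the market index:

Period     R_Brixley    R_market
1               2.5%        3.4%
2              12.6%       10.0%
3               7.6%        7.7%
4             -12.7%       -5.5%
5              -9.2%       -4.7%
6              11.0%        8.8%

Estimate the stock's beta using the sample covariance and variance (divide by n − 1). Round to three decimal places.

1.543

Mean R_i = (2.5 + 12.6 + 7.6 − 12.7 − 9.2 + 11.0) / 6 = 1.9667%
Mean R_m = (3.4 + 10.0 + 7.7 − 5.5 − 4.7 + 8.8) / 6 = 3.2833%
Σ(R_i − R̄_i)(R_m − R̄_m) = 364.1667  ⇒  Cov = 364.1667 / 5 = 72.8333
Σ(R_m − R̄_m)² = 235.9483  ⇒  Var(R_m) = 235.9483 / 5 = 47.1897
β = Cov / Var(R_m) = 72.8333 / 47.1897 = 1.5434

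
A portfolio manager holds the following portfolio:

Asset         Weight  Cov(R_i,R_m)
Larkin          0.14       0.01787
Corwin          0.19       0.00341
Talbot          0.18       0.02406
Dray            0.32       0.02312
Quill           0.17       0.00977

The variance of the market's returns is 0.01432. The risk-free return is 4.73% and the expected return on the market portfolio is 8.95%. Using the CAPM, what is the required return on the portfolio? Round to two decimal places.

β_Larkin = 0.01787 / 0.01432 = 1.2479
β_Corwin = 0.00341 / 0.01432 = 0.2381
β_Talbot = 0.02406 / 0.01432 = 1.6802
β_Dray = 0.02312 / 0.01432 = 1.6145
β_Quill = 0.00977 / 0.01432 = 0.6823
β_P = Σ w_i β_i = 0.14×1.2479 + 0.19×0.2381 + 0.18×1.6802 + 0.32×1.6145 + 0.17×0.6823 = 1.1550
MRP = 8.95% − 4.73% = 4.22%
E(R_P) = R_f + β_P × MRP = 4.73% + 1.1550 × 4.22% = 9.60%

9.60%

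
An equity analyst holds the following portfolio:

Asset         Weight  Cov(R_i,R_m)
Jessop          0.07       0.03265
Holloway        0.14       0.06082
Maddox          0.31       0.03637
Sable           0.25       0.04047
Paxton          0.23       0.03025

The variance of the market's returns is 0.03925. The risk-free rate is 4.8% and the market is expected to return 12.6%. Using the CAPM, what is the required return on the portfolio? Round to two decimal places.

β_Jessop = 0.03265 / 0.03925 = 0.8318
β_Holloway = 0.06082 / 0.03925 = 1.5496
β_Maddox = 0.03637 / 0.03925 = 0.9266
β_Sable = 0.04047 / 0.03925 = 1.0311
β_Paxton = 0.03025 / 0.03925 = 0.7707
β_P = Σ w_i β_i = 0.07×0.8318 + 0.14×1.5496 + 0.31×0.9266 + 0.25×1.0311 + 0.23×0.7707 = 0.9975
MRP = 12.6% − 4.8% = 7.80%
E(R_P) = R_f + β_P × MRP = 4.8% + 0.9975 × 7.8% = 12.58%

12.58%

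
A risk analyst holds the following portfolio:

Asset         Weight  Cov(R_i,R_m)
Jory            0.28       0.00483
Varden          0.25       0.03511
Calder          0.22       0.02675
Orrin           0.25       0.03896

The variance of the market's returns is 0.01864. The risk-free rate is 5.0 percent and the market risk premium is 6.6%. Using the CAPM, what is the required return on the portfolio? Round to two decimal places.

β_Jory = 0.00483 / 0.01864 = 0.2591
β_Varden = 0.03511 / 0.01864 = 1.8836
β_Calder = 0.02675 / 0.01864 = 1.4351
β_Orrin = 0.03896 / 0.01864 = 2.0901
β_P = Σ w_i β_i = 0.28×0.2591 + 0.25×1.8836 + 0.22×1.4351 + 0.25×2.0901 = 1.3817
E(R_P) = R_f + β_P × MRP = 5.0% + 1.3817 × 6.6% = 14.12%

14.12%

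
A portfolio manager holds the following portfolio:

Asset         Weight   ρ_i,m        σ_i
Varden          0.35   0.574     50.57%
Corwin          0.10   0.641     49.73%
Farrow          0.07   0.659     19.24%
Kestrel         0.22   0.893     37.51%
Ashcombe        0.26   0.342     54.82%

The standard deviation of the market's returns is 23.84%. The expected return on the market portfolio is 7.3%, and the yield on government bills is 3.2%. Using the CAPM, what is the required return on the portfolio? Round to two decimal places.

β_Varden = 0.574 × 50.57% / 23.84% = 1.2176
β_Corwin = 0.641 × 49.73% / 23.84% = 1.3371
β_Farrow = 0.659 × 19.24% / 23.84% = 0.5318
β_Kestrel = 0.893 × 37.51% / 23.84% = 1.4051
β_Ashcombe = 0.342 × 54.82% / 23.84% = 0.7864
β_P = Σ w_i β_i = 0.35×1.2176 + 0.10×1.3371 + 0.07×0.5318 + 0.22×1.4051 + 0.26×0.7864 = 1.1107
MRP = 7.3% − 3.2% = 4.10%
E(R_P) = R_f + β_P × MRP = 3.2% + 1.1107 × 4.1% = 7.75%

7.75%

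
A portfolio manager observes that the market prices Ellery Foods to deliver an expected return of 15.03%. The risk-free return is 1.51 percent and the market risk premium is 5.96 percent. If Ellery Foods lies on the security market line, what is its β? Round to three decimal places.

β = (E(R) − R_f) / MRP = (15.03% − 1.51%) / 5.96% = 13.52% / 5.96% = 2.268

2.268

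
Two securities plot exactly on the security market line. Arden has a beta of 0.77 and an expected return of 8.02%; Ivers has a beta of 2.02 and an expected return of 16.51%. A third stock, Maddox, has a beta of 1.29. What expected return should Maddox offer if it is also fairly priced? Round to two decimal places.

11.55%

MRP (SML slope) = (16.51% − 8.02%) / (2.02 − 0.77) = 8.49% / 1.25 = 6.7920%
R_f (intercept) = 8.02% − 0.77 × 6.7920% = 2.7902%
E(R_Maddox) = R_f + β × MRP = 2.7902% + 1.29 × 6.7920% = 11.55%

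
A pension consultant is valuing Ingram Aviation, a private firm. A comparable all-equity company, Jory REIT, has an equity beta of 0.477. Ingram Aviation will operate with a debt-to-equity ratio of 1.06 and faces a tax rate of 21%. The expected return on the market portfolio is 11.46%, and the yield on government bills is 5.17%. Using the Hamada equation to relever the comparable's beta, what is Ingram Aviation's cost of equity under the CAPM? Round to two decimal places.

β_L = β_U × [1 + (1 − t)(D/E)] = 0.477 × [1 + (1 − 0.21) × 1.06]
    = 0.477 × [1 + 0.79 × 1.06] = 0.477 × 1.8374 = 0.8764
MRP = 11.46% − 5.17% = 6.29%
E(R) = R_f + β_L × MRP = 5.17% + 0.8764 × 6.29% = 10.68%

10.68%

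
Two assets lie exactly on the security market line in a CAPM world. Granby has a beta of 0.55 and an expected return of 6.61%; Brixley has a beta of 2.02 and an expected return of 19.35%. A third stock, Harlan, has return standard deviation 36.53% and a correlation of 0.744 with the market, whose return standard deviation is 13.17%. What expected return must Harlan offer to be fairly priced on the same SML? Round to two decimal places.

19.73%

MRP = (19.35% − 6.61%) / (2.02 − 0.55) = 8.6667%
R_f = 6.61% − 0.55 × 8.6667% = 1.8433%
β_Harlan = ρ·σ_i/σ_m = 0.744 × 36.53 / 13.17 = 2.0637
E(R_Harlan) = R_f + β × MRP = 1.8433% + 2.0637 × 8.6667% = 19.73%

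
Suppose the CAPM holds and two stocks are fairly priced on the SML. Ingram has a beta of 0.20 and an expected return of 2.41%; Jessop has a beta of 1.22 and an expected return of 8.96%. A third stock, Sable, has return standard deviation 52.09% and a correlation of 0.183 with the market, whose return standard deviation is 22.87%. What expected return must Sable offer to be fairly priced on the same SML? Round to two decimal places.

MRP = (8.96% − 2.41%) / (1.22 − 0.20) = 6.4216%
R_f = 2.41% − 0.20 × 6.4216% = 1.1257%
β_Sable = ρ·σ_i/σ_m = 0.183 × 52.09 / 22.87 = 0.4168
E(R_Sable) = R_f + β × MRP = 1.1257% + 0.4168 × 6.4216% = 3.80%

3.80%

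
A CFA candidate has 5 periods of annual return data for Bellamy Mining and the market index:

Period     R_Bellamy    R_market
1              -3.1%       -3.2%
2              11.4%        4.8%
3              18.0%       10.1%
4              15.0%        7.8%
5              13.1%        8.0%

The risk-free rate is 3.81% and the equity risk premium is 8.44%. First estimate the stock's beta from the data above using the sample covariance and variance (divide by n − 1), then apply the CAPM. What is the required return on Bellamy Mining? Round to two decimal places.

Mean R_i = (-3.1 + 11.4 + 18.0 + 15.0 + 13.1) / 5 = 10.8800%
Mean R_m = (-3.2 + 4.8 + 10.1 + 7.8 + 8.0) / 5 = 5.5000%
Σ(R_i − R̄_i)(R_m − R̄_m) = 169.0400  ⇒  Cov = 169.0400 / 4 = 42.2600
Σ(R_m − R̄_m)² = 108.8800  ⇒  Var(R_m) = 108.8800 / 4 = 27.2200
β = Cov / Var(R_m) = 42.2600 / 27.2200 = 1.5525
E(R) = R_f + β × MRP = 3.81% + 1.5525 × 8.44% = 16.91%

16.91%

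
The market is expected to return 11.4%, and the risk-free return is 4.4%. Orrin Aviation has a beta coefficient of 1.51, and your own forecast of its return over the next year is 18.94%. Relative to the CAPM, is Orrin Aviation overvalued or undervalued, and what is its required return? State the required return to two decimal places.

MRP = 11.4% − 4.4% = 7.00%
Required return = R_f + β·MRP = 4.4% + 1.51 × 7.0% = 14.97%
Forecast 18.94% > required 14.97% → the stock plots above the SML → undervalued.

Undervalued; required return 14.97%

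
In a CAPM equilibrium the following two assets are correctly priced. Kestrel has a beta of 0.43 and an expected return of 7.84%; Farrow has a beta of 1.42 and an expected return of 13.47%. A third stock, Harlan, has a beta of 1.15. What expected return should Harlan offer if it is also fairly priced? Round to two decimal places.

11.93%

MRP (SML slope) = (13.47% − 7.84%) / (1.42 − 0.43) = 5.63% / 0.99 = 5.6869%
R_f (intercept) = 7.84% − 0.43 × 5.6869% = 5.3946%
E(R_Harlan) = R_f + β × MRP = 5.3946% + 1.15 × 5.6869% = 11.93%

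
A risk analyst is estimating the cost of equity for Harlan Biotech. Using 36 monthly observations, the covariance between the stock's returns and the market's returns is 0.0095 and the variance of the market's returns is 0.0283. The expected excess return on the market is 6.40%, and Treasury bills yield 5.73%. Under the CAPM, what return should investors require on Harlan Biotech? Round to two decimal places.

7.88%

β = Cov(R_i, R_m) / Var(R_m) = 0.0095 / 0.0283 = 0.3357
E(R) = R_f + β × MRP = 5.73% + 0.3357 × 6.40% = 7.88%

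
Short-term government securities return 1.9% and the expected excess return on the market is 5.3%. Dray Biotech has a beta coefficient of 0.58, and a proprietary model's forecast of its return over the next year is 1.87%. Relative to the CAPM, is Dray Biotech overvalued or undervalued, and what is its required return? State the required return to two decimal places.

Required return = R_f + β·MRP = 1.9% + 0.58 × 5.3% = 4.97%
Forecast 1.87% < required 4.97% → the stock plots below the SML → overvalued.

Overvalued; required return 4.97%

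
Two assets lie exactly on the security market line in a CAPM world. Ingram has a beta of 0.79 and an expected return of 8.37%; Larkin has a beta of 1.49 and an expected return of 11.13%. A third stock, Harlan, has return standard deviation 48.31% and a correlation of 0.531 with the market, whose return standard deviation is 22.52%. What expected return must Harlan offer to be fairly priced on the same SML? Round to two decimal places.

MRP = (11.13% − 8.37%) / (1.49 − 0.79) = 3.9429%
R_f = 8.37% − 0.79 × 3.9429% = 5.2551%
β_Harlan = ρ·σ_i/σ_m = 0.531 × 48.31 / 22.52 = 1.1391
E(R_Harlan) = R_f + β × MRP = 5.2551% + 1.1391 × 3.9429% = 9.75%

9.75%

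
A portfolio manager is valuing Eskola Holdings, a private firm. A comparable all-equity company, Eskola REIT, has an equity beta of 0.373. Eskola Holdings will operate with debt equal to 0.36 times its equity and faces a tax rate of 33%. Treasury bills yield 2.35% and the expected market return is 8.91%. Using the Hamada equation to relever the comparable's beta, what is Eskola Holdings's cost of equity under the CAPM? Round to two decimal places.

5.39%

β_L = β_U × [1 + (1 − t)(D/E)] = 0.373 × [1 + (1 − 0.33) × 0.36]
    = 0.373 × [1 + 0.67 × 0.36] = 0.373 × 1.2412 = 0.4630
MRP = 8.91% − 2.35% = 6.56%
E(R) = R_f + β_L × MRP = 2.35% + 0.4630 × 6.56% = 5.39%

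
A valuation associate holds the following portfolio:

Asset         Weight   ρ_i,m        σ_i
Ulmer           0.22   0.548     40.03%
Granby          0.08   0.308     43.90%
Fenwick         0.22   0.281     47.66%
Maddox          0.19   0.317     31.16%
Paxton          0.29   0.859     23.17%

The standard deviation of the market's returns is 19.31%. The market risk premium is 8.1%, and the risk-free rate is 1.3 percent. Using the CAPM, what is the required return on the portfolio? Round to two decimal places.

β_Ulmer = 0.548 × 40.03% / 19.31% = 1.1360
β_Granby = 0.308 × 43.90% / 19.31% = 0.7002
β_Fenwick = 0.281 × 47.66% / 19.31% = 0.6936
β_Maddox = 0.317 × 31.16% / 19.31% = 0.5115
β_Paxton = 0.859 × 23.17% / 19.31% = 1.0307
β_P = Σ w_i β_i = 0.22×1.1360 + 0.08×0.7002 + 0.22×0.6936 + 0.19×0.5115 + 0.29×1.0307 = 0.8546
E(R_P) = R_f + β_P × MRP = 1.3% + 0.8546 × 8.1% = 8.22%

8.22%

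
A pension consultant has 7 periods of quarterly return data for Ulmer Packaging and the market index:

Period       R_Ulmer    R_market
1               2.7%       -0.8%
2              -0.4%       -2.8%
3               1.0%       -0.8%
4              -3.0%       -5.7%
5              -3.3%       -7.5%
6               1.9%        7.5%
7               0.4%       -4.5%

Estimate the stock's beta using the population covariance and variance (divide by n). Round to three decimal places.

Mean R_i = (2.7 − 0.4 + 1.0 − 3.0 − 3.3 + 1.9 + 0.4) / 7 = -0.1000%
Mean R_m = (-0.8 − 2.8 − 0.8 − 5.7 − 7.5 + 7.5 − 4.5) / 7 = -2.0857%
Σ(R_i − R̄_i)(R_m − R̄_m) = 51.0000  ⇒  Cov = 51.0000 / 7 = 7.2857
Σ(R_m − R̄_m)² = 143.9086  ⇒  Var(R_m) = 143.9086 / 7 = 20.5584
β = Cov / Var(R_m) = 7.2857 / 20.5584 = 0.3544

0.354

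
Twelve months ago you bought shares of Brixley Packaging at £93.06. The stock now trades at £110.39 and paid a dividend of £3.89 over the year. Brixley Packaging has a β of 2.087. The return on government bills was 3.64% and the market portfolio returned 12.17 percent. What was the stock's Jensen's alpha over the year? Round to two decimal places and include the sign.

+1.36%

Realised HPR = (P1 + D1 − P0) / P0 = (110.39 + 3.89 − 93.06) / 93.06 = 21.22 / 93.06 = 22.8025%
MRP = 12.17% − 3.64% = 8.53%
CAPM required = R_f + β·MRP = 3.64% + 2.087 × 8.53% = 21.44211%
α = realised − required = 22.8025% − 21.44211% = +1.36%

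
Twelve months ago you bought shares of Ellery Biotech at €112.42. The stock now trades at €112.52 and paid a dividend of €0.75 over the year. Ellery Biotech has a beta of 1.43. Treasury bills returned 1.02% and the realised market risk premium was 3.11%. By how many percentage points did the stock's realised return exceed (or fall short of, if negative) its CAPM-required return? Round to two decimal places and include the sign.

Realised HPR = (P1 + D1 − P0) / P0 = (112.52 + 0.75 − 112.42) / 112.42 = 0.85 / 112.42 = 0.7561%
CAPM required = R_f + β·MRP = 1.02% + 1.43 × 3.11% = 5.4673%
α = realised − required = 0.7561% − 5.4673% = -4.71%

-4.71%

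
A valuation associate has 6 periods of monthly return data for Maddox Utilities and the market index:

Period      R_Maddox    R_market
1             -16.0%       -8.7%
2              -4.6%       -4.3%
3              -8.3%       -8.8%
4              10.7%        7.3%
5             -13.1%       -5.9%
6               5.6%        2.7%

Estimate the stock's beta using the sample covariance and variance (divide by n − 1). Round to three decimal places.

Mean R_i = (-16.0 − 4.6 − 8.3 + 10.7 − 13.1 + 5.6) / 6 = -4.2833%
Mean R_m = (-8.7 − 4.3 − 8.8 + 7.3 − 5.9 + 2.7) / 6 = -2.9500%
Σ(R_i − R̄_i)(R_m − R̄_m) = 326.7250  ⇒  Cov = 326.7250 / 5 = 65.3450
Σ(R_m − R̄_m)² = 214.7950  ⇒  Var(R_m) = 214.7950 / 5 = 42.9590
β = Cov / Var(R_m) = 65.3450 / 42.9590 = 1.5211

1.521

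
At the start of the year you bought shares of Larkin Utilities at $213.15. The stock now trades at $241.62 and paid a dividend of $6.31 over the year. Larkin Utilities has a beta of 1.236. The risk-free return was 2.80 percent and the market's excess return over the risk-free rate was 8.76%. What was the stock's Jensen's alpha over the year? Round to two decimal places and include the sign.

+2.69%

Realised HPR = (P1 + D1 − P0) / P0 = (241.62 + 6.31 − 213.15) / 213.15 = 34.78 / 213.15 = 16.3171%
CAPM required = R_f + β·MRP = 2.80% + 1.236 × 8.76% = 13.62736%
α = realised − required = 16.3171% − 13.62736% = +2.69%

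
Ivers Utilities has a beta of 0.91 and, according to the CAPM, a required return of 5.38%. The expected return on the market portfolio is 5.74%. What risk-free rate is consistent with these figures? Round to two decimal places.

E(R) = R_f + β(E(R_m) − R_f) = R_f(1 − β) + β·E(R_m)
5.38% = R_f × (1 − 0.91) + 0.91 × 5.74%
5.38% = R_f × 0.09 + 5.2234%
R_f = (5.38% − 5.2234%) / 0.09 = 1.74%

1.74%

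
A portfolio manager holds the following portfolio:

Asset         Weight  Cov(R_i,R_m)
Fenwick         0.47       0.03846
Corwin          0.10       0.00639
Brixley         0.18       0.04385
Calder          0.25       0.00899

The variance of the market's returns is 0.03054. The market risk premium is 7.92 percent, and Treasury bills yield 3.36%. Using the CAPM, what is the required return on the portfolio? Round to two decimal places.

β_Fenwick = 0.03846 / 0.03054 = 1.2593
β_Corwin = 0.00639 / 0.03054 = 0.2092
β_Brixley = 0.04385 / 0.03054 = 1.4358
β_Calder = 0.00899 / 0.03054 = 0.2944
β_P = Σ w_i β_i = 0.47×1.2593 + 0.10×0.2092 + 0.18×1.4358 + 0.25×0.2944 = 0.9448
E(R_P) = R_f + β_P × MRP = 3.36% + 0.9448 × 7.92% = 10.84%

10.84%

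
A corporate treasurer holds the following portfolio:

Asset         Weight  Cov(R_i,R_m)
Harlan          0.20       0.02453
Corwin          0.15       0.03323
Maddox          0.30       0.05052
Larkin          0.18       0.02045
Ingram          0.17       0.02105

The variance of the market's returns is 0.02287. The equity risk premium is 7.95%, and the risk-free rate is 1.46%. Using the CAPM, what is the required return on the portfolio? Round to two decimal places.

β_Harlan = 0.02453 / 0.02287 = 1.0726
β_Corwin = 0.03323 / 0.02287 = 1.4530
β_Maddox = 0.05052 / 0.02287 = 2.2090
β_Larkin = 0.02045 / 0.02287 = 0.8942
β_Ingram = 0.02105 / 0.02287 = 0.9204
β_P = Σ w_i β_i = 0.20×1.0726 + 0.15×1.4530 + 0.30×2.2090 + 0.18×0.8942 + 0.17×0.9204 = 1.4126
E(R_P) = R_f + β_P × MRP = 1.46% + 1.4126 × 7.95% = 12.69%

12.69%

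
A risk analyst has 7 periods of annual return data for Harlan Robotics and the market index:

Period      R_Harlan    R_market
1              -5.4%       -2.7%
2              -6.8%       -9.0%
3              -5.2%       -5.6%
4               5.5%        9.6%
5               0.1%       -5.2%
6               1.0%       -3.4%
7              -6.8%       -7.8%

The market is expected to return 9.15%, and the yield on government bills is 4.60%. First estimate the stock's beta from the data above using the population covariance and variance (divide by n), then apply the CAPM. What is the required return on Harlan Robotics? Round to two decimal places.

Mean R_i = (-5.4 − 6.8 − 5.2 + 5.5 + 0.1 + 1.0 − 6.8) / 7 = -2.5143%
Mean R_m = (-2.7 − 9.0 − 5.6 + 9.6 − 5.2 − 3.4 − 7.8) / 7 = -3.4429%
Σ(R_i − R̄_i)(R_m − R̄_m) = 146.2257  ⇒  Cov = 146.2257 / 7 = 20.8894
Σ(R_m − R̄_m)² = 228.2771  ⇒  Var(R_m) = 228.2771 / 7 = 32.6110
β = Cov / Var(R_m) = 20.8894 / 32.6110 = 0.6406
MRP = 9.15% − 4.60% = 4.55%
E(R) = R_f + β × MRP = 4.60% + 0.6406 × 4.55% = 7.51%

7.51%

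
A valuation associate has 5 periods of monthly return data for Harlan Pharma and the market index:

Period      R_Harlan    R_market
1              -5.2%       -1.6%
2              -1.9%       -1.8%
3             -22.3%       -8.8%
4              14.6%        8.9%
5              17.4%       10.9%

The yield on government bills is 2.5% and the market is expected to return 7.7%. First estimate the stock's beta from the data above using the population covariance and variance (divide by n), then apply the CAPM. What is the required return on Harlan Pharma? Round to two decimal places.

12.60%

Mean R_i = (-5.2 − 1.9 − 22.3 + 14.6 + 17.4) / 5 = 0.5200%
Mean R_m = (-1.6 − 1.8 − 8.8 + 8.9 + 10.9) / 5 = 1.5200%
Σ(R_i − R̄_i)(R_m − R̄_m) = 523.6280  ⇒  Cov = 523.6280 / 5 = 104.7256
Σ(R_m − R̄_m)² = 269.7080  ⇒  Var(R_m) = 269.7080 / 5 = 53.9416
β = Cov / Var(R_m) = 104.7256 / 53.9416 = 1.9415
MRP = 7.7% − 2.5% = 5.20%
E(R) = R_f + β × MRP = 2.5% + 1.9415 × 5.2% = 12.60%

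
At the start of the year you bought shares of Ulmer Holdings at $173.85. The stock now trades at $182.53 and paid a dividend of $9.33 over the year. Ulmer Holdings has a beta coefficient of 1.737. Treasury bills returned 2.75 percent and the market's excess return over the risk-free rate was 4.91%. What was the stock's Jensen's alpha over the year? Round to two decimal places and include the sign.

Realised HPR = (P1 + D1 − P0) / P0 = (182.53 + 9.33 − 173.85) / 173.85 = 18.01 / 173.85 = 10.3595%
CAPM required = R_f + β·MRP = 2.75% + 1.737 × 4.91% = 11.27867%
α = realised − required = 10.3595% − 11.27867% = -0.92%

-0.92%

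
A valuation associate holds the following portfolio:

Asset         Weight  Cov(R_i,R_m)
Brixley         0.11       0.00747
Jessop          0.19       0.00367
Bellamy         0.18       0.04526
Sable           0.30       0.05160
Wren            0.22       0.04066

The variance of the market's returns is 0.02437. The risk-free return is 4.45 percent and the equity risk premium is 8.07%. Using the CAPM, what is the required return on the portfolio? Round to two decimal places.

β_Brixley = 0.00747 / 0.02437 = 0.3065
β_Jessop = 0.00367 / 0.02437 = 0.1506
β_Bellamy = 0.04526 / 0.02437 = 1.8572
β_Sable = 0.05160 / 0.02437 = 2.1174
β_Wren = 0.04066 / 0.02437 = 1.6684
β_P = Σ w_i β_i = 0.11×0.3065 + 0.19×0.1506 + 0.18×1.8572 + 0.30×2.1174 + 0.22×1.6684 = 1.3989
E(R_P) = R_f + β_P × MRP = 4.45% + 1.3989 × 8.07% = 15.74%

15.74%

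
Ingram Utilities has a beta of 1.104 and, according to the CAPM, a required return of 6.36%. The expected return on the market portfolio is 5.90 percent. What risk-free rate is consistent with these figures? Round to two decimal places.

E(R) = R_f + β(E(R_m) − R_f) = R_f(1 − β) + β·E(R_m)
6.36% = R_f × (1 − 1.104) + 1.104 × 5.90%
6.36% = R_f × -0.104 + 6.51360%
R_f = (6.36% − 6.51360%) / -0.104 = 1.48%

1.48%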